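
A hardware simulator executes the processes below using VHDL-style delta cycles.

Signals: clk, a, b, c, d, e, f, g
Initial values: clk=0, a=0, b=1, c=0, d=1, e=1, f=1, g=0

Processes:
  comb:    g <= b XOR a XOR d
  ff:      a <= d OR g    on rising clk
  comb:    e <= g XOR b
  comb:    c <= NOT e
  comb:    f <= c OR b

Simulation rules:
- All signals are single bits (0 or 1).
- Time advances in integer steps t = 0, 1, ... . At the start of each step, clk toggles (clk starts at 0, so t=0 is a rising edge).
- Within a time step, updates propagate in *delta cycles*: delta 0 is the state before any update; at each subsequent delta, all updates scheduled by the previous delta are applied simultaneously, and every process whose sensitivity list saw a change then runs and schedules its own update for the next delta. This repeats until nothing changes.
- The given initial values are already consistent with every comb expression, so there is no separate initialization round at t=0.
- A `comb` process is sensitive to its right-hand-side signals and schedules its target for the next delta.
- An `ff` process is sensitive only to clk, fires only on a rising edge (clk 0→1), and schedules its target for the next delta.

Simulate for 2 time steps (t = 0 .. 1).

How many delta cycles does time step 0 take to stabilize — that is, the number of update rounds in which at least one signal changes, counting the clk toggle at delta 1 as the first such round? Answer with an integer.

5

t=0 Δ0: g=0 a=0 f=1 b=1 c=0 e=1 clk=0 d=1
  Δ1: clk:0→1
  Δ2: a:0→1
  Δ3: g:0→1
  Δ4: e:1→0
  Δ5: c:0→1
  (5Δ to stable)
t=1 Δ0: g=1 a=1 f=1 b=1 c=1 e=0 clk=1 d=1
  Δ1: clk:1→0
  (1Δ to stable)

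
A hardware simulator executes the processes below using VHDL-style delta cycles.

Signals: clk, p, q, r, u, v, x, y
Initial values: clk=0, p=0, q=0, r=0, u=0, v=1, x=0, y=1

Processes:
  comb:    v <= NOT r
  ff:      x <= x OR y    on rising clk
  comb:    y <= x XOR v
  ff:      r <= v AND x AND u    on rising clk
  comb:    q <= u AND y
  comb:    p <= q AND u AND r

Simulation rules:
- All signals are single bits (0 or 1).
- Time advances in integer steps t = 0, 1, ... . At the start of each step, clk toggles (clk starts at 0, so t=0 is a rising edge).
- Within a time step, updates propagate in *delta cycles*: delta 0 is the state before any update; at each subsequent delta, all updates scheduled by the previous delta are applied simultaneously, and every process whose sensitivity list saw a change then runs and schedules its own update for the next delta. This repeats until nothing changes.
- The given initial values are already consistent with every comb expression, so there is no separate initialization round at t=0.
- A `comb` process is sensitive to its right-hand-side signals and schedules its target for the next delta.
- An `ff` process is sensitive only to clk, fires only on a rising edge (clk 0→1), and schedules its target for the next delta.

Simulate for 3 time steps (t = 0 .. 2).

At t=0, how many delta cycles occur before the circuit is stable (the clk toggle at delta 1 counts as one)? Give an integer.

t0.Δ0 clk=0 x=0 p=0 v=1 y=1 q=0 u=0 r=0
t0.Δ1 clk=1 x=0 p=0 v=1 y=1 q=0 u=0 r=0
t0.Δ2 clk=1 x=1 p=0 v=1 y=1 q=0 u=0 r=0
t0.Δ3 clk=1 x=1 p=0 v=1 y=0 q=0 u=0 r=0
t1.Δ0 clk=1 x=1 p=0 v=1 y=0 q=0 u=0 r=0
t1.Δ1 clk=0 x=1 p=0 v=1 y=0 q=0 u=0 r=0
t2.Δ0 clk=0 x=1 p=0 v=1 y=0 q=0 u=0 r=0
t2.Δ1 clk=1 x=1 p=0 v=1 y=0 q=0 u=0 r=0

3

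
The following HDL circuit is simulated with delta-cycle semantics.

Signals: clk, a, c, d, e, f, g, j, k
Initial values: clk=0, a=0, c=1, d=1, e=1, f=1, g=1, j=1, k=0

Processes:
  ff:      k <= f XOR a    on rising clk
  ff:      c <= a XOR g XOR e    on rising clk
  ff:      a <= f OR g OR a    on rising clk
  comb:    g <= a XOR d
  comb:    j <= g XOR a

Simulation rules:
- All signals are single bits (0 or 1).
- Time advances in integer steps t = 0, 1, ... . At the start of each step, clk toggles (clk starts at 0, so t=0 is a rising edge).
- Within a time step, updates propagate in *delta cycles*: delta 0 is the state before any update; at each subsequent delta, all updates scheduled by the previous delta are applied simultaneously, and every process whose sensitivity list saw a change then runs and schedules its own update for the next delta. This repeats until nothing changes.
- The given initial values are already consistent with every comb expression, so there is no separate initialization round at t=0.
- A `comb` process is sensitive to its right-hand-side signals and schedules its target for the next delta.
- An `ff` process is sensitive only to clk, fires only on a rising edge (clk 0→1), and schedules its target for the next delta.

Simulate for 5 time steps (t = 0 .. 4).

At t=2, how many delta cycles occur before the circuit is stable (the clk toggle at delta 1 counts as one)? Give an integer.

t0.Δ0 d=1 k=0 j=1 c=1 a=0 g=1 f=1 e=1 clk=0
t0.Δ1 d=1 k=0 j=1 c=1 a=0 g=1 f=1 e=1 clk=1
t0.Δ2 d=1 k=1 j=1 c=0 a=1 g=1 f=1 e=1 clk=1
t0.Δ3 d=1 k=1 j=0 c=0 a=1 g=0 f=1 e=1 clk=1
t0.Δ4 d=1 k=1 j=1 c=0 a=1 g=0 f=1 e=1 clk=1
t1.Δ0 d=1 k=1 j=1 c=0 a=1 g=0 f=1 e=1 clk=1
t1.Δ1 d=1 k=1 j=1 c=0 a=1 g=0 f=1 e=1 clk=0
t2.Δ0 d=1 k=1 j=1 c=0 a=1 g=0 f=1 e=1 clk=0
t2.Δ1 d=1 k=1 j=1 c=0 a=1 g=0 f=1 e=1 clk=1
t2.Δ2 d=1 k=0 j=1 c=0 a=1 g=0 f=1 e=1 clk=1
t3.Δ0 d=1 k=0 j=1 c=0 a=1 g=0 f=1 e=1 clk=1
t3.Δ1 d=1 k=0 j=1 c=0 a=1 g=0 f=1 e=1 clk=0
t4.Δ0 d=1 k=0 j=1 c=0 a=1 g=0 f=1 e=1 clk=0
t4.Δ1 d=1 k=0 j=1 c=0 a=1 g=0 f=1 e=1 clk=1

2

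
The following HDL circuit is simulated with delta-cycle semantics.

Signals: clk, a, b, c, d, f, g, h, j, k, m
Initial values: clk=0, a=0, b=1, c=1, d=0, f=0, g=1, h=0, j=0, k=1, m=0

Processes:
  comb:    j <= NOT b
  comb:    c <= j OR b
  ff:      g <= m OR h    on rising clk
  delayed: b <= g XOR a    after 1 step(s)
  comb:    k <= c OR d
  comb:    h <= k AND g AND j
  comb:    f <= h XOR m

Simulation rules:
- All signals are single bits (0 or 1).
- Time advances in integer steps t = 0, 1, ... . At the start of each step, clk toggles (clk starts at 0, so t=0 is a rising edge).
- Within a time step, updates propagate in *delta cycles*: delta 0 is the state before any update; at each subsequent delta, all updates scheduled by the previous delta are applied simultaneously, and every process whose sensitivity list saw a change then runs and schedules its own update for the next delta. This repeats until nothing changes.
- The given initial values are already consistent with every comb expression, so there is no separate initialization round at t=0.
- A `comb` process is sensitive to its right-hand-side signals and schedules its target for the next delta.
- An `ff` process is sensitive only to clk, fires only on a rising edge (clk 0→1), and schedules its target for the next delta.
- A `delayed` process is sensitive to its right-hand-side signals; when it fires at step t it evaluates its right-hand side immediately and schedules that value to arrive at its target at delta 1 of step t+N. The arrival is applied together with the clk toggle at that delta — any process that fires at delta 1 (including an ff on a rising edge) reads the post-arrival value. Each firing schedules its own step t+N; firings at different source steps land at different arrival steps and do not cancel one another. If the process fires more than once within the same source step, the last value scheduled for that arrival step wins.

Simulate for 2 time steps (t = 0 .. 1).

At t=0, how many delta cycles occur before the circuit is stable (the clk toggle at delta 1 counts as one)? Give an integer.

2

t0.Δ0 g=1 a=0 h=0 f=0 k=1 j=0 m=0 clk=0 c=1 d=0 b=1
t0.Δ1 g=1 a=0 h=0 f=0 k=1 j=0 m=0 clk=1 c=1 d=0 b=1
t0.Δ2 g=0 a=0 h=0 f=0 k=1 j=0 m=0 clk=1 c=1 d=0 b=1
t1.Δ0 g=0 a=0 h=0 f=0 k=1 j=0 m=0 clk=1 c=1 d=0 b=1
t1.Δ1 g=0 a=0 h=0 f=0 k=1 j=0 m=0 clk=0 c=1 d=0 b=0
t1.Δ2 g=0 a=0 h=0 f=0 k=1 j=1 m=0 clk=0 c=0 d=0 b=0
t1.Δ3 g=0 a=0 h=0 f=0 k=0 j=1 m=0 clk=0 c=1 d=0 b=0
t1.Δ4 g=0 a=0 h=0 f=0 k=1 j=1 m=0 clk=0 c=1 d=0 b=0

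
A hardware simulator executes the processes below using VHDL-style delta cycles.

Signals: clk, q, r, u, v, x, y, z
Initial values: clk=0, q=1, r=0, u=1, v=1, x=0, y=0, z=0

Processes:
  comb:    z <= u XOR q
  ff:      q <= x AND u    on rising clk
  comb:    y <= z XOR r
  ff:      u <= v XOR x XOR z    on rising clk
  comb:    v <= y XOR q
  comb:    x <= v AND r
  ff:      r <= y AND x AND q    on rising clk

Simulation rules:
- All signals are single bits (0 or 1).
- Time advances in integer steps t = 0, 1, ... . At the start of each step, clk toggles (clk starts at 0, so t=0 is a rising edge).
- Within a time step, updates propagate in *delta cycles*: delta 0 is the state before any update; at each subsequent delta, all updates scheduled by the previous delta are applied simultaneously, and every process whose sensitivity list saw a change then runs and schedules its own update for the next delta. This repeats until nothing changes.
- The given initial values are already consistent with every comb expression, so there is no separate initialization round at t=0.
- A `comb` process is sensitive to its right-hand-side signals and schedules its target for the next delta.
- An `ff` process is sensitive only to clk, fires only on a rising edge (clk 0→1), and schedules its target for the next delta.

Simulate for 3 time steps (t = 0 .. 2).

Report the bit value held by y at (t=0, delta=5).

[bits: x,u,y,q,clk,r,v,z]
t=0: Δ0=01010010 Δ1=01011010 Δ2=01001010 Δ3=01001001 Δ4=01101001 Δ5=01101011 | 5Δ
t=1: Δ0=01101011 Δ1=01100011 | 1Δ
t=2: Δ0=01100011 Δ1=01101011 Δ2=00101011 Δ3=00101010 Δ4=00001010 Δ5=00001000 | 5Δ

1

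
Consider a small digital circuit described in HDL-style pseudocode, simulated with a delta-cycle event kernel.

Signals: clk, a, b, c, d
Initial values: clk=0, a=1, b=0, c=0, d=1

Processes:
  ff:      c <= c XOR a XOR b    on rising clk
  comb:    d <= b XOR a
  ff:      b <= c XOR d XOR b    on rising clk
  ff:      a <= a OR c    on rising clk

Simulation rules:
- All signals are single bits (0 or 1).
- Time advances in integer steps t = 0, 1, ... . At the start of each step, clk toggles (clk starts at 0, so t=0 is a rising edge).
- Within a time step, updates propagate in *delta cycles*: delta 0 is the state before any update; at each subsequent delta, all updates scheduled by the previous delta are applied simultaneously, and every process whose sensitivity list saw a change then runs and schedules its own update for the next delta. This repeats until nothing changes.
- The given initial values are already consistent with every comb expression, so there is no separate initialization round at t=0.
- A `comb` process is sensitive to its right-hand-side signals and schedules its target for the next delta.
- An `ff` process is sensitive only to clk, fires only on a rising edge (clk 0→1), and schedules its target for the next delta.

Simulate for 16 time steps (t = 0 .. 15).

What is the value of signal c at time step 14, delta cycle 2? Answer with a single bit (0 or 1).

t=0 Δ0: c=0 a=1 d=1 clk=0 b=0
  Δ1: clk:0→1
  Δ2: c:0→1, b:0→1
  Δ3: d:1→0
  (3Δ to stable)
t=1 Δ0: c=1 a=1 d=0 clk=1 b=1
  Δ1: clk:1→0
  (1Δ to stable)
t=2 Δ0: c=1 a=1 d=0 clk=0 b=1
  Δ1: clk:0→1
  Δ2: b:1→0
  Δ3: d:0→1
  (3Δ to stable)
t=3 Δ0: c=1 a=1 d=1 clk=1 b=0
  Δ1: clk:1→0
  (1Δ to stable)
t=4 Δ0: c=1 a=1 d=1 clk=0 b=0
  Δ1: clk:0→1
  Δ2: c:1→0
  (2Δ to stable)
t=5 Δ0: c=0 a=1 d=1 clk=1 b=0
  Δ1: clk:1→0
  (1Δ to stable)
t=6 Δ0: c=0 a=1 d=1 clk=0 b=0
  Δ1: clk:0→1
  Δ2: c:0→1, b:0→1
  Δ3: d:1→0
  (3Δ to stable)
t=7 Δ0: c=1 a=1 d=0 clk=1 b=1
  Δ1: clk:1→0
  (1Δ to stable)
t=8 Δ0: c=1 a=1 d=0 clk=0 b=1
  Δ1: clk:0→1
  Δ2: b:1→0
  Δ3: d:0→1
  (3Δ to stable)
t=9 Δ0: c=1 a=1 d=1 clk=1 b=0
  Δ1: clk:1→0
  (1Δ to stable)
t=10 Δ0: c=1 a=1 d=1 clk=0 b=0
  Δ1: clk:0→1
  Δ2: c:1→0
  (2Δ to stable)
t=11 Δ0: c=0 a=1 d=1 clk=1 b=0
  Δ1: clk:1→0
  (1Δ to stable)
t=12 Δ0: c=0 a=1 d=1 clk=0 b=0
  Δ1: clk:0→1
  Δ2: c:0→1, b:0→1
  Δ3: d:1→0
  (3Δ to stable)
t=13 Δ0: c=1 a=1 d=0 clk=1 b=1
  Δ1: clk:1→0
  (1Δ to stable)
t=14 Δ0: c=1 a=1 d=0 clk=0 b=1
  Δ1: clk:0→1
  Δ2: b:1→0
  Δ3: d:0→1
  (3Δ to stable)
t=15 Δ0: c=1 a=1 d=1 clk=1 b=0
  Δ1: clk:1→0
  (1Δ to stable)

1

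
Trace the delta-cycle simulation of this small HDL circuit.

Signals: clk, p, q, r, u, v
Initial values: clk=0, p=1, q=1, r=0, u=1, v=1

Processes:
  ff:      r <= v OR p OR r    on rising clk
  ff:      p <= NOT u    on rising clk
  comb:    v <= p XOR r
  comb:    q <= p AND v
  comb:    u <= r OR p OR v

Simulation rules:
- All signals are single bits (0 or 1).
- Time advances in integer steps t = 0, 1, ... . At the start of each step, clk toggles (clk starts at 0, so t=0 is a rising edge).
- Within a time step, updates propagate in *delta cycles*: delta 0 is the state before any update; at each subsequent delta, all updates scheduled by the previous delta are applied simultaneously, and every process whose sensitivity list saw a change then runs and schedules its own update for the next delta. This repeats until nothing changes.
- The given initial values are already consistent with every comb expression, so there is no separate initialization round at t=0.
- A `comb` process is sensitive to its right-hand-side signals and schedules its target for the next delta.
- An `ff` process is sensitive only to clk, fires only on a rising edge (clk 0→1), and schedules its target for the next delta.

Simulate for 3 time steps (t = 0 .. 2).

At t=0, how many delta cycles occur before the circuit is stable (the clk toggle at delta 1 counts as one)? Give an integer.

t0.Δ0 u=1 q=1 p=1 r=0 clk=0 v=1
t0.Δ1 u=1 q=1 p=1 r=0 clk=1 v=1
t0.Δ2 u=1 q=1 p=0 r=1 clk=1 v=1
t0.Δ3 u=1 q=0 p=0 r=1 clk=1 v=1
t1.Δ0 u=1 q=0 p=0 r=1 clk=1 v=1
t1.Δ1 u=1 q=0 p=0 r=1 clk=0 v=1
t2.Δ0 u=1 q=0 p=0 r=1 clk=0 v=1
t2.Δ1 u=1 q=0 p=0 r=1 clk=1 v=1

3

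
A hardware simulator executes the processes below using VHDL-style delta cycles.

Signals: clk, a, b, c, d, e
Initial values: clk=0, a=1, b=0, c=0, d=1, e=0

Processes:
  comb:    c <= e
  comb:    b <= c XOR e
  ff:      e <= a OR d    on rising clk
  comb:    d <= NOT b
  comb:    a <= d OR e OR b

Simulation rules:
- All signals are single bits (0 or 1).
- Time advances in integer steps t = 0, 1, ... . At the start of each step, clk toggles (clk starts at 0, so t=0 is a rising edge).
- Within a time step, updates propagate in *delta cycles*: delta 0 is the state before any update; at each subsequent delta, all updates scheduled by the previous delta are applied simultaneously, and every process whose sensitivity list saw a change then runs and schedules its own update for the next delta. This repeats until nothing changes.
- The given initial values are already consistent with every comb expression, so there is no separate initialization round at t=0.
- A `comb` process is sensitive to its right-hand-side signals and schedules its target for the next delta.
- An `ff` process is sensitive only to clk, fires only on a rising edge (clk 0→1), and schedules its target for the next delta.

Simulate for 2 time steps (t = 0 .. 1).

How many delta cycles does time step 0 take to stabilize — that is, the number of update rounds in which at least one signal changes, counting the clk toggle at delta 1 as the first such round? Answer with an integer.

t=0 Δ0: d=1 a=1 b=0 clk=0 c=0 e=0
  Δ1: clk:0→1
  Δ2: e:0→1
  Δ3: b:0→1, c:0→1
  Δ4: d:1→0, b:1→0
  Δ5: d:0→1
  (5Δ to stable)
t=1 Δ0: d=1 a=1 b=0 clk=1 c=1 e=1
  Δ1: clk:1→0
  (1Δ to stable)

5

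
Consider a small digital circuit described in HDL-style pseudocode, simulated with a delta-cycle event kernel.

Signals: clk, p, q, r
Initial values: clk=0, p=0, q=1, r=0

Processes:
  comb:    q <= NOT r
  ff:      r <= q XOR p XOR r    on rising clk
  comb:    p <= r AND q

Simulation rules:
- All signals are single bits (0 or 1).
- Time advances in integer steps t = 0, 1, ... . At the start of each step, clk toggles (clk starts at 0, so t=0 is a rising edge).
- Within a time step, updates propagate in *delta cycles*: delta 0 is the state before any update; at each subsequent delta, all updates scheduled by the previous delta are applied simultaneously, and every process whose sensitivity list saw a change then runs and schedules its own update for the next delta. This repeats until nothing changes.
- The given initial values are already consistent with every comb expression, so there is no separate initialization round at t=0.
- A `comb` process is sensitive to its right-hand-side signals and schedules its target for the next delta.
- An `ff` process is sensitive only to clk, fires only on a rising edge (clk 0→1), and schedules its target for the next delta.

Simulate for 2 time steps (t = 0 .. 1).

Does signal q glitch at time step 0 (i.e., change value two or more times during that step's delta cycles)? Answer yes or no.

[bits: q,p,r,clk]
t=0: Δ0=1000 Δ1=1001 Δ2=1011 Δ3=0111 Δ4=0011 | 4Δ
t=1: Δ0=0011 Δ1=0010 | 1Δ

no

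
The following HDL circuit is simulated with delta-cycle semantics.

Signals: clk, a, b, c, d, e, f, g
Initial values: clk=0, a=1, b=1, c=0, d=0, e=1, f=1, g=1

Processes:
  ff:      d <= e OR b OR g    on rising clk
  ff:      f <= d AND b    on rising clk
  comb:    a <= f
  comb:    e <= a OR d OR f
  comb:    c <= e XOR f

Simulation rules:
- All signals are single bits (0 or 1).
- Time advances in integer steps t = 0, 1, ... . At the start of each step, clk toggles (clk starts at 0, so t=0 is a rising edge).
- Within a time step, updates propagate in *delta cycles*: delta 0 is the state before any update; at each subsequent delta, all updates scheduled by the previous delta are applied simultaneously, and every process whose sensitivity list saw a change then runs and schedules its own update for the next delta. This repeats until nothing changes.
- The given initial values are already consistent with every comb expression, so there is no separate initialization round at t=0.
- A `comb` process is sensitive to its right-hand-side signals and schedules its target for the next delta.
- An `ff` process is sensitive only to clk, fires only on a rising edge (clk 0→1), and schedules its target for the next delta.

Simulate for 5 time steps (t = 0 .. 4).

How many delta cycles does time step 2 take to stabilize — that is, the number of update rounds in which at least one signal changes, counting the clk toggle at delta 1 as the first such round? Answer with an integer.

3

[bits: f,a,g,b,e,clk,d,c]
t=0: Δ0=11111000 Δ1=11111100 Δ2=01111110 Δ3=00111111 | 3Δ
t=1: Δ0=00111111 Δ1=00111011 | 1Δ
t=2: Δ0=00111011 Δ1=00111111 Δ2=10111111 Δ3=11111110 | 3Δ
t=3: Δ0=11111110 Δ1=11111010 | 1Δ
t=4: Δ0=11111010 Δ1=11111110 | 1Δ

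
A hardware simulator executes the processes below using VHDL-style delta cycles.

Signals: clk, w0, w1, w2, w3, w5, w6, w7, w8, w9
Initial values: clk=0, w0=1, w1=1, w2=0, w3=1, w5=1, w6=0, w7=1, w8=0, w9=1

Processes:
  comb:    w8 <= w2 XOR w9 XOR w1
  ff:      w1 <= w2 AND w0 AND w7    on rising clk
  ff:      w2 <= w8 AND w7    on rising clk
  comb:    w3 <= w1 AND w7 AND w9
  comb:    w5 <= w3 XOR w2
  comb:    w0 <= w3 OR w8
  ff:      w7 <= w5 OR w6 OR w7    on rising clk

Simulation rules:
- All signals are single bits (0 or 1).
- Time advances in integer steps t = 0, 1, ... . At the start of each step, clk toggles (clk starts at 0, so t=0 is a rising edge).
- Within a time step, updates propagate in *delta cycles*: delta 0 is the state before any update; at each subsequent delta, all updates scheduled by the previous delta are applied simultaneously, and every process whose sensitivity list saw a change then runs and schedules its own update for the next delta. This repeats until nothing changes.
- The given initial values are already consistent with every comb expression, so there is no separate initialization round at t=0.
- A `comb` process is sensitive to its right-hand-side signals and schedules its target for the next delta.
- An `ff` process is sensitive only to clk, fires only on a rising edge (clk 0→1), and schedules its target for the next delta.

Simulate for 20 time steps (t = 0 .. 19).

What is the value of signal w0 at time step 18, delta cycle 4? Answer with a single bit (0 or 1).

t=0 Δ0: w8=0 w5=1 w9=1 w6=0 w7=1 w1=1 w0=1 w3=1 clk=0 w2=0
  Δ1: clk:0→1
  Δ2: w1:1→0
  Δ3: w8:0→1, w3:1→0
  Δ4: w5:1→0
  (4Δ to stable)
t=1 Δ0: w8=1 w5=0 w9=1 w6=0 w7=1 w1=0 w0=1 w3=0 clk=1 w2=0
  Δ1: clk:1→0
  (1Δ to stable)
t=2 Δ0: w8=1 w5=0 w9=1 w6=0 w7=1 w1=0 w0=1 w3=0 clk=0 w2=0
  Δ1: clk:0→1
  Δ2: w2:0→1
  Δ3: w8:1→0, w5:0→1
  Δ4: w0:1→0
  (4Δ to stable)
t=3 Δ0: w8=0 w5=1 w9=1 w6=0 w7=1 w1=0 w0=0 w3=0 clk=1 w2=1
  Δ1: clk:1→0
  (1Δ to stable)
t=4 Δ0: w8=0 w5=1 w9=1 w6=0 w7=1 w1=0 w0=0 w3=0 clk=0 w2=1
  Δ1: clk:0→1
  Δ2: w2:1→0
  Δ3: w8:0→1, w5:1→0
  Δ4: w0:0→1
  (4Δ to stable)
t=5 Δ0: w8=1 w5=0 w9=1 w6=0 w7=1 w1=0 w0=1 w3=0 clk=1 w2=0
  Δ1: clk:1→0
  (1Δ to stable)
t=6 Δ0: w8=1 w5=0 w9=1 w6=0 w7=1 w1=0 w0=1 w3=0 clk=0 w2=0
  Δ1: clk:0→1
  Δ2: w2:0→1
  Δ3: w8:1→0, w5:0→1
  Δ4: w0:1→0
  (4Δ to stable)
t=7 Δ0: w8=0 w5=1 w9=1 w6=0 w7=1 w1=0 w0=0 w3=0 clk=1 w2=1
  Δ1: clk:1→0
  (1Δ to stable)
t=8 Δ0: w8=0 w5=1 w9=1 w6=0 w7=1 w1=0 w0=0 w3=0 clk=0 w2=1
  Δ1: clk:0→1
  Δ2: w2:1→0
  Δ3: w8:0→1, w5:1→0
  Δ4: w0:0→1
  (4Δ to stable)
t=9 Δ0: w8=1 w5=0 w9=1 w6=0 w7=1 w1=0 w0=1 w3=0 clk=1 w2=0
  Δ1: clk:1→0
  (1Δ to stable)
t=10 Δ0: w8=1 w5=0 w9=1 w6=0 w7=1 w1=0 w0=1 w3=0 clk=0 w2=0
  Δ1: clk:0→1
  Δ2: w2:0→1
  Δ3: w8:1→0, w5:0→1
  Δ4: w0:1→0
  (4Δ to stable)
t=11 Δ0: w8=0 w5=1 w9=1 w6=0 w7=1 w1=0 w0=0 w3=0 clk=1 w2=1
  Δ1: clk:1→0
  (1Δ to stable)
t=12 Δ0: w8=0 w5=1 w9=1 w6=0 w7=1 w1=0 w0=0 w3=0 clk=0 w2=1
  Δ1: clk:0→1
  Δ2: w2:1→0
  Δ3: w8:0→1, w5:1→0
  Δ4: w0:0→1
  (4Δ to stable)
t=13 Δ0: w8=1 w5=0 w9=1 w6=0 w7=1 w1=0 w0=1 w3=0 clk=1 w2=0
  Δ1: clk:1→0
  (1Δ to stable)
t=14 Δ0: w8=1 w5=0 w9=1 w6=0 w7=1 w1=0 w0=1 w3=0 clk=0 w2=0
  Δ1: clk:0→1
  Δ2: w2:0→1
  Δ3: w8:1→0, w5:0→1
  Δ4: w0:1→0
  (4Δ to stable)
t=15 Δ0: w8=0 w5=1 w9=1 w6=0 w7=1 w1=0 w0=0 w3=0 clk=1 w2=1
  Δ1: clk:1→0
  (1Δ to stable)
t=16 Δ0: w8=0 w5=1 w9=1 w6=0 w7=1 w1=0 w0=0 w3=0 clk=0 w2=1
  Δ1: clk:0→1
  Δ2: w2:1→0
  Δ3: w8:0→1, w5:1→0
  Δ4: w0:0→1
  (4Δ to stable)
t=17 Δ0: w8=1 w5=0 w9=1 w6=0 w7=1 w1=0 w0=1 w3=0 clk=1 w2=0
  Δ1: clk:1→0
  (1Δ to stable)
t=18 Δ0: w8=1 w5=0 w9=1 w6=0 w7=1 w1=0 w0=1 w3=0 clk=0 w2=0
  Δ1: clk:0→1
  Δ2: w2:0→1
  Δ3: w8:1→0, w5:0→1
  Δ4: w0:1→0
  (4Δ to stable)
t=19 Δ0: w8=0 w5=1 w9=1 w6=0 w7=1 w1=0 w0=0 w3=0 clk=1 w2=1
  Δ1: clk:1→0
  (1Δ to stable)

0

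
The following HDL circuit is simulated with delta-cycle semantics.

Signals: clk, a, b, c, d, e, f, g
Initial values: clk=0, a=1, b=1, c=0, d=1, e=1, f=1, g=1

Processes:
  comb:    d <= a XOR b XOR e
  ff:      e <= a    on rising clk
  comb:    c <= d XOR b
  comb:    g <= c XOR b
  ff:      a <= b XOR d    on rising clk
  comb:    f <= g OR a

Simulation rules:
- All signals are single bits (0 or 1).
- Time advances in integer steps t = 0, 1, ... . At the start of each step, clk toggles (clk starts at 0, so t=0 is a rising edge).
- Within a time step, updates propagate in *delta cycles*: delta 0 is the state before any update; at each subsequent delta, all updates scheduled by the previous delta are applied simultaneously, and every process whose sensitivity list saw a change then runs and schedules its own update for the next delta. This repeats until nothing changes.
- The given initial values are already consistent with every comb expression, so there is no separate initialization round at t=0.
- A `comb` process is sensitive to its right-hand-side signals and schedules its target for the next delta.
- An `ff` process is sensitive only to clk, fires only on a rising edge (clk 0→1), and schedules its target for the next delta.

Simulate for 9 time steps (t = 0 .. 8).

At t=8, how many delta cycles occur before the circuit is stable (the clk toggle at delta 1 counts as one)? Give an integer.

t0.Δ0 g=1 b=1 d=1 clk=0 a=1 e=1 c=0 f=1
t0.Δ1 g=1 b=1 d=1 clk=1 a=1 e=1 c=0 f=1
t0.Δ2 g=1 b=1 d=1 clk=1 a=0 e=1 c=0 f=1
t0.Δ3 g=1 b=1 d=0 clk=1 a=0 e=1 c=0 f=1
t0.Δ4 g=1 b=1 d=0 clk=1 a=0 e=1 c=1 f=1
t0.Δ5 g=0 b=1 d=0 clk=1 a=0 e=1 c=1 f=1
t0.Δ6 g=0 b=1 d=0 clk=1 a=0 e=1 c=1 f=0
t1.Δ0 g=0 b=1 d=0 clk=1 a=0 e=1 c=1 f=0
t1.Δ1 g=0 b=1 d=0 clk=0 a=0 e=1 c=1 f=0
t2.Δ0 g=0 b=1 d=0 clk=0 a=0 e=1 c=1 f=0
t2.Δ1 g=0 b=1 d=0 clk=1 a=0 e=1 c=1 f=0
t2.Δ2 g=0 b=1 d=0 clk=1 a=1 e=0 c=1 f=0
t2.Δ3 g=0 b=1 d=0 clk=1 a=1 e=0 c=1 f=1
t3.Δ0 g=0 b=1 d=0 clk=1 a=1 e=0 c=1 f=1
t3.Δ1 g=0 b=1 d=0 clk=0 a=1 e=0 c=1 f=1
t4.Δ0 g=0 b=1 d=0 clk=0 a=1 e=0 c=1 f=1
t4.Δ1 g=0 b=1 d=0 clk=1 a=1 e=0 c=1 f=1
t4.Δ2 g=0 b=1 d=0 clk=1 a=1 e=1 c=1 f=1
t4.Δ3 g=0 b=1 d=1 clk=1 a=1 e=1 c=1 f=1
t4.Δ4 g=0 b=1 d=1 clk=1 a=1 e=1 c=0 f=1
t4.Δ5 g=1 b=1 d=1 clk=1 a=1 e=1 c=0 f=1
t5.Δ0 g=1 b=1 d=1 clk=1 a=1 e=1 c=0 f=1
t5.Δ1 g=1 b=1 d=1 clk=0 a=1 e=1 c=0 f=1
t6.Δ0 g=1 b=1 d=1 clk=0 a=1 e=1 c=0 f=1
t6.Δ1 g=1 b=1 d=1 clk=1 a=1 e=1 c=0 f=1
t6.Δ2 g=1 b=1 d=1 clk=1 a=0 e=1 c=0 f=1
t6.Δ3 g=1 b=1 d=0 clk=1 a=0 e=1 c=0 f=1
t6.Δ4 g=1 b=1 d=0 clk=1 a=0 e=1 c=1 f=1
t6.Δ5 g=0 b=1 d=0 clk=1 a=0 e=1 c=1 f=1
t6.Δ6 g=0 b=1 d=0 clk=1 a=0 e=1 c=1 f=0
t7.Δ0 g=0 b=1 d=0 clk=1 a=0 e=1 c=1 f=0
t7.Δ1 g=0 b=1 d=0 clk=0 a=0 e=1 c=1 f=0
t8.Δ0 g=0 b=1 d=0 clk=0 a=0 e=1 c=1 f=0
t8.Δ1 g=0 b=1 d=0 clk=1 a=0 e=1 c=1 f=0
t8.Δ2 g=0 b=1 d=0 clk=1 a=1 e=0 c=1 f=0
t8.Δ3 g=0 b=1 d=0 clk=1 a=1 e=0 c=1 f=1

3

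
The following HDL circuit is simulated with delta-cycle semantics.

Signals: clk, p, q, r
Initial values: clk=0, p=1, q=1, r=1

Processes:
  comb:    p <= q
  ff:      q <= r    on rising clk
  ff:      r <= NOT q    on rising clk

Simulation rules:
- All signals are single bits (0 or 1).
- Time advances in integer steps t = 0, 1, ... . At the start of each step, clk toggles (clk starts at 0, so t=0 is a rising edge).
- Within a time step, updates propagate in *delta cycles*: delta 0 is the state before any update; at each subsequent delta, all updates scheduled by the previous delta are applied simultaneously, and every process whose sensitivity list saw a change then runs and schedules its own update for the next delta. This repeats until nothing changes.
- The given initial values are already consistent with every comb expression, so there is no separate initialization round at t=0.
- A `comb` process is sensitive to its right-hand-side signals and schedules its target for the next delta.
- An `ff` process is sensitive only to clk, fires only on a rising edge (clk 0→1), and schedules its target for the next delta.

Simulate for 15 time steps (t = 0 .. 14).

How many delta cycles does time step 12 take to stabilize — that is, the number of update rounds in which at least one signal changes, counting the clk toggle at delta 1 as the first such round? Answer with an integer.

2

t=0 Δ0: q=1 r=1 clk=0 p=1
  Δ1: clk:0→1
  Δ2: r:1→0
  (2Δ to stable)
t=1 Δ0: q=1 r=0 clk=1 p=1
  Δ1: clk:1→0
  (1Δ to stable)
t=2 Δ0: q=1 r=0 clk=0 p=1
  Δ1: clk:0→1
  Δ2: q:1→0
  Δ3: p:1→0
  (3Δ to stable)
t=3 Δ0: q=0 r=0 clk=1 p=0
  Δ1: clk:1→0
  (1Δ to stable)
t=4 Δ0: q=0 r=0 clk=0 p=0
  Δ1: clk:0→1
  Δ2: r:0→1
  (2Δ to stable)
t=5 Δ0: q=0 r=1 clk=1 p=0
  Δ1: clk:1→0
  (1Δ to stable)
t=6 Δ0: q=0 r=1 clk=0 p=0
  Δ1: clk:0→1
  Δ2: q:0→1
  Δ3: p:0→1
  (3Δ to stable)
t=7 Δ0: q=1 r=1 clk=1 p=1
  Δ1: clk:1→0
  (1Δ to stable)
t=8 Δ0: q=1 r=1 clk=0 p=1
  Δ1: clk:0→1
  Δ2: r:1→0
  (2Δ to stable)
t=9 Δ0: q=1 r=0 clk=1 p=1
  Δ1: clk:1→0
  (1Δ to stable)
t=10 Δ0: q=1 r=0 clk=0 p=1
  Δ1: clk:0→1
  Δ2: q:1→0
  Δ3: p:1→0
  (3Δ to stable)
t=11 Δ0: q=0 r=0 clk=1 p=0
  Δ1: clk:1→0
  (1Δ to stable)
t=12 Δ0: q=0 r=0 clk=0 p=0
  Δ1: clk:0→1
  Δ2: r:0→1
  (2Δ to stable)
t=13 Δ0: q=0 r=1 clk=1 p=0
  Δ1: clk:1→0
  (1Δ to stable)
t=14 Δ0: q=0 r=1 clk=0 p=0
  Δ1: clk:0→1
  Δ2: q:0→1
  Δ3: p:0→1
  (3Δ to stable)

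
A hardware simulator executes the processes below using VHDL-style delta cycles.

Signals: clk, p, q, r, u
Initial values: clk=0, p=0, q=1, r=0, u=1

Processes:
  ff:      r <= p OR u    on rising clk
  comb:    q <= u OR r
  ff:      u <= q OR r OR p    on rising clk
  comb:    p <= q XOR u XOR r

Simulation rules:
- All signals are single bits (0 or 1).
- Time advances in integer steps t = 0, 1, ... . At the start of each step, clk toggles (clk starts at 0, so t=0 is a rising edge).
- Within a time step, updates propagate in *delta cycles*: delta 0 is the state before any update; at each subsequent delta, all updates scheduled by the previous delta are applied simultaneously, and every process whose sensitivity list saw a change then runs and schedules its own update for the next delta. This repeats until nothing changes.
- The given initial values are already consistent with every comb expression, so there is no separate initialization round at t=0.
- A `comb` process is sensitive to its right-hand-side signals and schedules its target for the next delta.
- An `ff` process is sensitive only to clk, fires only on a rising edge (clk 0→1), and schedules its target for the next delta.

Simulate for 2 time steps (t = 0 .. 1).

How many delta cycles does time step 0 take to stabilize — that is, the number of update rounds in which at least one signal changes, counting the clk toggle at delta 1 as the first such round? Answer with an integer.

3

[bits: r,p,clk,q,u]
t=0: Δ0=00011 Δ1=00111 Δ2=10111 Δ3=11111 | 3Δ
t=1: Δ0=11111 Δ1=11011 | 1Δ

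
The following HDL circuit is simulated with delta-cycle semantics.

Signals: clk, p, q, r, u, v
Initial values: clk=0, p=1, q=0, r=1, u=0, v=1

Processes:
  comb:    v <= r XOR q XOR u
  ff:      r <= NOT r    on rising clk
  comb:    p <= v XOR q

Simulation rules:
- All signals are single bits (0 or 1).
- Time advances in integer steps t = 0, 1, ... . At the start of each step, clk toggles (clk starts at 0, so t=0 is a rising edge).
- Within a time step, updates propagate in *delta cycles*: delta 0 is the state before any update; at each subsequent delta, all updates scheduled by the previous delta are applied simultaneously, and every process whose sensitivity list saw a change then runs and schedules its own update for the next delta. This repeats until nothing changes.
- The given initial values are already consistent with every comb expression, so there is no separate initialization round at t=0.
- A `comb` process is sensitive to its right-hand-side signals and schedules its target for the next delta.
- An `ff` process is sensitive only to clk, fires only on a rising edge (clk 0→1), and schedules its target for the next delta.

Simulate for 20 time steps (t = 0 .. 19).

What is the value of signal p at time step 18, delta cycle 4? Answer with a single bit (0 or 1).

1

t0.Δ0 v=1 p=1 q=0 clk=0 u=0 r=1
t0.Δ1 v=1 p=1 q=0 clk=1 u=0 r=1
t0.Δ2 v=1 p=1 q=0 clk=1 u=0 r=0
t0.Δ3 v=0 p=1 q=0 clk=1 u=0 r=0
t0.Δ4 v=0 p=0 q=0 clk=1 u=0 r=0
t1.Δ0 v=0 p=0 q=0 clk=1 u=0 r=0
t1.Δ1 v=0 p=0 q=0 clk=0 u=0 r=0
t2.Δ0 v=0 p=0 q=0 clk=0 u=0 r=0
t2.Δ1 v=0 p=0 q=0 clk=1 u=0 r=0
t2.Δ2 v=0 p=0 q=0 clk=1 u=0 r=1
t2.Δ3 v=1 p=0 q=0 clk=1 u=0 r=1
t2.Δ4 v=1 p=1 q=0 clk=1 u=0 r=1
t3.Δ0 v=1 p=1 q=0 clk=1 u=0 r=1
t3.Δ1 v=1 p=1 q=0 clk=0 u=0 r=1
t4.Δ0 v=1 p=1 q=0 clk=0 u=0 r=1
t4.Δ1 v=1 p=1 q=0 clk=1 u=0 r=1
t4.Δ2 v=1 p=1 q=0 clk=1 u=0 r=0
t4.Δ3 v=0 p=1 q=0 clk=1 u=0 r=0
t4.Δ4 v=0 p=0 q=0 clk=1 u=0 r=0
t5.Δ0 v=0 p=0 q=0 clk=1 u=0 r=0
t5.Δ1 v=0 p=0 q=0 clk=0 u=0 r=0
t6.Δ0 v=0 p=0 q=0 clk=0 u=0 r=0
t6.Δ1 v=0 p=0 q=0 clk=1 u=0 r=0
t6.Δ2 v=0 p=0 q=0 clk=1 u=0 r=1
t6.Δ3 v=1 p=0 q=0 clk=1 u=0 r=1
t6.Δ4 v=1 p=1 q=0 clk=1 u=0 r=1
t7.Δ0 v=1 p=1 q=0 clk=1 u=0 r=1
t7.Δ1 v=1 p=1 q=0 clk=0 u=0 r=1
t8.Δ0 v=1 p=1 q=0 clk=0 u=0 r=1
t8.Δ1 v=1 p=1 q=0 clk=1 u=0 r=1
t8.Δ2 v=1 p=1 q=0 clk=1 u=0 r=0
t8.Δ3 v=0 p=1 q=0 clk=1 u=0 r=0
t8.Δ4 v=0 p=0 q=0 clk=1 u=0 r=0
t9.Δ0 v=0 p=0 q=0 clk=1 u=0 r=0
t9.Δ1 v=0 p=0 q=0 clk=0 u=0 r=0
t10.Δ0 v=0 p=0 q=0 clk=0 u=0 r=0
t10.Δ1 v=0 p=0 q=0 clk=1 u=0 r=0
t10.Δ2 v=0 p=0 q=0 clk=1 u=0 r=1
t10.Δ3 v=1 p=0 q=0 clk=1 u=0 r=1
t10.Δ4 v=1 p=1 q=0 clk=1 u=0 r=1
t11.Δ0 v=1 p=1 q=0 clk=1 u=0 r=1
t11.Δ1 v=1 p=1 q=0 clk=0 u=0 r=1
t12.Δ0 v=1 p=1 q=0 clk=0 u=0 r=1
t12.Δ1 v=1 p=1 q=0 clk=1 u=0 r=1
t12.Δ2 v=1 p=1 q=0 clk=1 u=0 r=0
t12.Δ3 v=0 p=1 q=0 clk=1 u=0 r=0
t12.Δ4 v=0 p=0 q=0 clk=1 u=0 r=0
t13.Δ0 v=0 p=0 q=0 clk=1 u=0 r=0
t13.Δ1 v=0 p=0 q=0 clk=0 u=0 r=0
t14.Δ0 v=0 p=0 q=0 clk=0 u=0 r=0
t14.Δ1 v=0 p=0 q=0 clk=1 u=0 r=0
t14.Δ2 v=0 p=0 q=0 clk=1 u=0 r=1
t14.Δ3 v=1 p=0 q=0 clk=1 u=0 r=1
t14.Δ4 v=1 p=1 q=0 clk=1 u=0 r=1
t15.Δ0 v=1 p=1 q=0 clk=1 u=0 r=1
t15.Δ1 v=1 p=1 q=0 clk=0 u=0 r=1
t16.Δ0 v=1 p=1 q=0 clk=0 u=0 r=1
t16.Δ1 v=1 p=1 q=0 clk=1 u=0 r=1
t16.Δ2 v=1 p=1 q=0 clk=1 u=0 r=0
t16.Δ3 v=0 p=1 q=0 clk=1 u=0 r=0
t16.Δ4 v=0 p=0 q=0 clk=1 u=0 r=0
t17.Δ0 v=0 p=0 q=0 clk=1 u=0 r=0
t17.Δ1 v=0 p=0 q=0 clk=0 u=0 r=0
t18.Δ0 v=0 p=0 q=0 clk=0 u=0 r=0
t18.Δ1 v=0 p=0 q=0 clk=1 u=0 r=0
t18.Δ2 v=0 p=0 q=0 clk=1 u=0 r=1
t18.Δ3 v=1 p=0 q=0 clk=1 u=0 r=1
t18.Δ4 v=1 p=1 q=0 clk=1 u=0 r=1
t19.Δ0 v=1 p=1 q=0 clk=1 u=0 r=1
t19.Δ1 v=1 p=1 q=0 clk=0 u=0 r=1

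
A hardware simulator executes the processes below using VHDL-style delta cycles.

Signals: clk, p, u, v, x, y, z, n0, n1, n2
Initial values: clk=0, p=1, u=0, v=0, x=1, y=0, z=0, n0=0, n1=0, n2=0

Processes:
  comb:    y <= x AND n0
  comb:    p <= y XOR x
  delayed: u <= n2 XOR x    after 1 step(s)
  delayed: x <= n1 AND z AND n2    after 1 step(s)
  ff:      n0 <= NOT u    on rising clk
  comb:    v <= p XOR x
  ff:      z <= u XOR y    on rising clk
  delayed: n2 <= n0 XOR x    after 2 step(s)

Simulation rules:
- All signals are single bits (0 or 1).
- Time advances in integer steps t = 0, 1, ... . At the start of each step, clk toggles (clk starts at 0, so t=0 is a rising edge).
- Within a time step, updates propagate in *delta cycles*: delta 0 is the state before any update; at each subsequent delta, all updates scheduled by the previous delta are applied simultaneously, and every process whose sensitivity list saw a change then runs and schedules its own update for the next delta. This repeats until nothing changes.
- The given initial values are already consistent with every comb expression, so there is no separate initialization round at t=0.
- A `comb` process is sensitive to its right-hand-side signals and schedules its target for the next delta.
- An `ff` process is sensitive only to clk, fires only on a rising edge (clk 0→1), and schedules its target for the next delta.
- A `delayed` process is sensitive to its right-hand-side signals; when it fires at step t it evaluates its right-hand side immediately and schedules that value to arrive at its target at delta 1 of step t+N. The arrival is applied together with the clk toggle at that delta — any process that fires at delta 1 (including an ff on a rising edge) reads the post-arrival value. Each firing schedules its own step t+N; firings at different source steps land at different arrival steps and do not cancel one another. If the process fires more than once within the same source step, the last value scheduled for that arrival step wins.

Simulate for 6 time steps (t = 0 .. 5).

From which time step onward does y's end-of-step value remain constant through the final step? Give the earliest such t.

3

t=0 Δ0: p=1 clk=0 u=0 x=1 n1=0 n2=0 z=0 n0=0 y=0 v=0
  Δ1: clk:0→1
  Δ2: n0:0→1
  Δ3: y:0→1
  Δ4: p:1→0
  Δ5: v:0→1
  (5Δ to stable)
t=1 Δ0: p=0 clk=1 u=0 x=1 n1=0 n2=0 z=0 n0=1 y=1 v=1
  Δ1: clk:1→0
  (1Δ to stable)
t=2 Δ0: p=0 clk=0 u=0 x=1 n1=0 n2=0 z=0 n0=1 y=1 v=1
  Δ1: clk:0→1
  Δ2: z:0→1
  (2Δ to stable)
t=3 Δ0: p=0 clk=1 u=0 x=1 n1=0 n2=0 z=1 n0=1 y=1 v=1
  Δ1: clk:1→0, x:1→0
  Δ2: p:0→1, y:1→0, v:1→0
  Δ3: p:1→0, v:0→1
  Δ4: v:1→0
  (4Δ to stable)
t=4 Δ0: p=0 clk=0 u=0 x=0 n1=0 n2=0 z=1 n0=1 y=0 v=0
  Δ1: clk:0→1
  Δ2: z:1→0
  (2Δ to stable)
t=5 Δ0: p=0 clk=1 u=0 x=0 n1=0 n2=0 z=0 n0=1 y=0 v=0
  Δ1: clk:1→0, n2:0→1
  (1Δ to stable)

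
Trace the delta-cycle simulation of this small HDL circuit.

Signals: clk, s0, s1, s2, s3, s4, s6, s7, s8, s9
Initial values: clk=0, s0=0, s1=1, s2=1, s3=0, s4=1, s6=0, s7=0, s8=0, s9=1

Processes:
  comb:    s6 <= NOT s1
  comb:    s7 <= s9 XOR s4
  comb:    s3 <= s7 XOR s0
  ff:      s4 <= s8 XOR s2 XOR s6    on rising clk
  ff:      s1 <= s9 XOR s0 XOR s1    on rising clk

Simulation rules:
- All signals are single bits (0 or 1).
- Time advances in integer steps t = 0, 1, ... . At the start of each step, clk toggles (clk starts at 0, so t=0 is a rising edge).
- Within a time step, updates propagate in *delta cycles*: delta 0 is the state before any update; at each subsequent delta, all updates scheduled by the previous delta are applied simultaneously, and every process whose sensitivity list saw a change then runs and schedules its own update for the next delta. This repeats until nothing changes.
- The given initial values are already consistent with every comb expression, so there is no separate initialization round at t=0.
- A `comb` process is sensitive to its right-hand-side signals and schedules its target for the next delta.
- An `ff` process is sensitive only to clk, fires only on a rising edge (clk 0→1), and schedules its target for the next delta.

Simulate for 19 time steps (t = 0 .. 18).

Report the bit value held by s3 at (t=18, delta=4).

[bits: s2,s1,s9,s7,s3,clk,s8,s0,s6,s4]
t=0: Δ0=1110000001 Δ1=1110010001 Δ2=1010010001 Δ3=1010010011 | 3Δ
t=1: Δ0=1010010011 Δ1=1010000011 | 1Δ
t=2: Δ0=1010000011 Δ1=1010010011 Δ2=1110010010 Δ3=1111010000 Δ4=1111110000 | 4Δ
t=3: Δ0=1111110000 Δ1=1111100000 | 1Δ
t=4: Δ0=1111100000 Δ1=1111110000 Δ2=1011110001 Δ3=1010110011 Δ4=1010010011 | 4Δ
t=5: Δ0=1010010011 Δ1=1010000011 | 1Δ
t=6: Δ0=1010000011 Δ1=1010010011 Δ2=1110010010 Δ3=1111010000 Δ4=1111110000 | 4Δ
t=7: Δ0=1111110000 Δ1=1111100000 | 1Δ
t=8: Δ0=1111100000 Δ1=1111110000 Δ2=1011110001 Δ3=1010110011 Δ4=1010010011 | 4Δ
t=9: Δ0=1010010011 Δ1=1010000011 | 1Δ
t=10: Δ0=1010000011 Δ1=1010010011 Δ2=1110010010 Δ3=1111010000 Δ4=1111110000 | 4Δ
t=11: Δ0=1111110000 Δ1=1111100000 | 1Δ
t=12: Δ0=1111100000 Δ1=1111110000 Δ2=1011110001 Δ3=1010110011 Δ4=1010010011 | 4Δ
t=13: Δ0=1010010011 Δ1=1010000011 | 1Δ
t=14: Δ0=1010000011 Δ1=1010010011 Δ2=1110010010 Δ3=1111010000 Δ4=1111110000 | 4Δ
t=15: Δ0=1111110000 Δ1=1111100000 | 1Δ
t=16: Δ0=1111100000 Δ1=1111110000 Δ2=1011110001 Δ3=1010110011 Δ4=1010010011 | 4Δ
t=17: Δ0=1010010011 Δ1=1010000011 | 1Δ
t=18: Δ0=1010000011 Δ1=1010010011 Δ2=1110010010 Δ3=1111010000 Δ4=1111110000 | 4Δ

1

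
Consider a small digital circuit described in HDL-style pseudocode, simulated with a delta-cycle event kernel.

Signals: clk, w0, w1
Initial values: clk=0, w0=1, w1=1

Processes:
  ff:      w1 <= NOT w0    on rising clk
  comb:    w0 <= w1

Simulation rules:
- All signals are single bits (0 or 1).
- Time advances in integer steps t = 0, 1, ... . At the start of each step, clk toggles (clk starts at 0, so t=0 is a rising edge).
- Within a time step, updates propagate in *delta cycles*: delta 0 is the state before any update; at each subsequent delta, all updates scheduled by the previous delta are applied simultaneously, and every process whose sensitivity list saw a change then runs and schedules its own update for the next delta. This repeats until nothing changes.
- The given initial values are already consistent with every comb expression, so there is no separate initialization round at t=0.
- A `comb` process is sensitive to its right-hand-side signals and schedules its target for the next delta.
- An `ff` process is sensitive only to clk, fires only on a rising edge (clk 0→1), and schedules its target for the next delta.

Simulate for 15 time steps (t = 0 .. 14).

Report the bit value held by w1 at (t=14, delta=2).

1

t0.Δ0 w0=1 w1=1 clk=0
t0.Δ1 w0=1 w1=1 clk=1
t0.Δ2 w0=1 w1=0 clk=1
t0.Δ3 w0=0 w1=0 clk=1
t1.Δ0 w0=0 w1=0 clk=1
t1.Δ1 w0=0 w1=0 clk=0
t2.Δ0 w0=0 w1=0 clk=0
t2.Δ1 w0=0 w1=0 clk=1
t2.Δ2 w0=0 w1=1 clk=1
t2.Δ3 w0=1 w1=1 clk=1
t3.Δ0 w0=1 w1=1 clk=1
t3.Δ1 w0=1 w1=1 clk=0
t4.Δ0 w0=1 w1=1 clk=0
t4.Δ1 w0=1 w1=1 clk=1
t4.Δ2 w0=1 w1=0 clk=1
t4.Δ3 w0=0 w1=0 clk=1
t5.Δ0 w0=0 w1=0 clk=1
t5.Δ1 w0=0 w1=0 clk=0
t6.Δ0 w0=0 w1=0 clk=0
t6.Δ1 w0=0 w1=0 clk=1
t6.Δ2 w0=0 w1=1 clk=1
t6.Δ3 w0=1 w1=1 clk=1
t7.Δ0 w0=1 w1=1 clk=1
t7.Δ1 w0=1 w1=1 clk=0
t8.Δ0 w0=1 w1=1 clk=0
t8.Δ1 w0=1 w1=1 clk=1
t8.Δ2 w0=1 w1=0 clk=1
t8.Δ3 w0=0 w1=0 clk=1
t9.Δ0 w0=0 w1=0 clk=1
t9.Δ1 w0=0 w1=0 clk=0
t10.Δ0 w0=0 w1=0 clk=0
t10.Δ1 w0=0 w1=0 clk=1
t10.Δ2 w0=0 w1=1 clk=1
t10.Δ3 w0=1 w1=1 clk=1
t11.Δ0 w0=1 w1=1 clk=1
t11.Δ1 w0=1 w1=1 clk=0
t12.Δ0 w0=1 w1=1 clk=0
t12.Δ1 w0=1 w1=1 clk=1
t12.Δ2 w0=1 w1=0 clk=1
t12.Δ3 w0=0 w1=0 clk=1
t13.Δ0 w0=0 w1=0 clk=1
t13.Δ1 w0=0 w1=0 clk=0
t14.Δ0 w0=0 w1=0 clk=0
t14.Δ1 w0=0 w1=0 clk=1
t14.Δ2 w0=0 w1=1 clk=1
t14.Δ3 w0=1 w1=1 clk=1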